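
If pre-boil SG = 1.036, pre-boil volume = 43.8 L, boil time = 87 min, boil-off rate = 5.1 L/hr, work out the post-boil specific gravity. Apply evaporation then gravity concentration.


V_post = V_pre − rate·(t/60);  SG_post = 1 + (SG_pre−1)·V_pre/V_post
V_post = 43.8 − 5.1·(87/60) = 36.4050
SG_post = 1 + (1.036 − 1)·43.8/36.4050

1.0433


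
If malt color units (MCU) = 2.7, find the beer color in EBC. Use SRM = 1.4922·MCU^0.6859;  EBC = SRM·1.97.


SRM = 1.4922·2.7^0.6859 = 2.9492
EBC = 2.9492·1.97

5.8099 EBC


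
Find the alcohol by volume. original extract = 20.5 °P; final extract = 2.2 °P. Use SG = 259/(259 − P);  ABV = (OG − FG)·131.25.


OG = 259/(259 − 20.5) = 1.0860
FG = 259/(259 − 2.2) = 1.0086
ABV = (1.0860 − 1.0086)·131.25

10.1570 % ABV


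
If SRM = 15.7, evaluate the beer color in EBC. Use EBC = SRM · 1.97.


EBC = 15.7 · 1.97

30.9290 EBC


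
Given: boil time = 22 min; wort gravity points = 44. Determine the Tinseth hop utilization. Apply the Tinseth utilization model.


U = 1.65·0.000125^(GP/1000) · (1 − e^(−0.04·t))/4.15
bigness = 1.65·0.000125^(44/1000) = 1.1111
boil_factor = (1 − e^(−0.04·22))/4.15 = 0.1410
U = 1.1111 · 0.1410

0.1567


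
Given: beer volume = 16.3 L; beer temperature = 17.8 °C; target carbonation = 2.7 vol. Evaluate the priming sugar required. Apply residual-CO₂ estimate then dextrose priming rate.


residual = 14.695·(0.01821 + 0.09011·e^(−0.04·T));  sugar = (target − residual)·4.0·V
residual = 14.695·(0.01821 + 0.09011·e^(−0.04·17.8)) = 0.9173
sugar = (2.7 − 0.9173)·4.0·16.3

116.2311 g


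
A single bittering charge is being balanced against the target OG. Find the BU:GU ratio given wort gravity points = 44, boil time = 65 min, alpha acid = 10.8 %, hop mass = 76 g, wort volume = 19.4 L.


U = 1.65·0.000125^(GP/1000)·(1−e^(−0.04t))/4.15;  IBU = (α/100)·m·U·1000/V;  BU:GU = IBU/GP
U = 1.65·0.000125^(44/1000)·(1−e^(−0.04·65))/4.15 = 0.2478
IBU = (10.8/100)·76·0.2478·1000/19.4 = 104.8620
BU:GU = 104.8620/44

2.3832


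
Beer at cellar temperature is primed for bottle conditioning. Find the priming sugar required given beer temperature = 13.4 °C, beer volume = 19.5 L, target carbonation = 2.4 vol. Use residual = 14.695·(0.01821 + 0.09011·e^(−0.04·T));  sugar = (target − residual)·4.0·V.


residual = 14.695·(0.01821 + 0.09011·e^(−0.04·13.4)) = 1.0423
sugar = (2.4 − 1.0423)·4.0·19.5

105.8971 g


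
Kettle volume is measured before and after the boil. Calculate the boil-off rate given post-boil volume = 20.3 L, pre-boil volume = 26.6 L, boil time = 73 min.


rate = (V_pre − V_post) / (t_min/60)
rate = (26.6 − 20.3) / (73/60)

5.1781 L/hr


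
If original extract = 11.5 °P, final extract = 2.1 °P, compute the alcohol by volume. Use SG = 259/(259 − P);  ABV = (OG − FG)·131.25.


OG = 259/(259 − 11.5) = 1.0465
FG = 259/(259 − 2.1) = 1.0082
ABV = (1.0465 − 1.0082)·131.25

5.0256 % ABV


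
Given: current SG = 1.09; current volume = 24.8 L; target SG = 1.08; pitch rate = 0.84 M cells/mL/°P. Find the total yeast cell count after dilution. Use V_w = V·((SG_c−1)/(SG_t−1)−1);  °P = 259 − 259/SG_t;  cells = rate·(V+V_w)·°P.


V_w = 24.8·((1.09−1)/(1.08−1)−1) = 3.1000
V_final = 24.8 + 3.1000 = 27.9000
°P = 259 − 259/1.08 = 19.1852
cells = 0.84·27.9000·19.1852

449.6240 billion cells


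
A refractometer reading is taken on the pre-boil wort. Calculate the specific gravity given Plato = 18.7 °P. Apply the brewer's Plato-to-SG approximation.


SG = 259/(259 − P)
SG = 259/(259 − 18.7)

1.0778


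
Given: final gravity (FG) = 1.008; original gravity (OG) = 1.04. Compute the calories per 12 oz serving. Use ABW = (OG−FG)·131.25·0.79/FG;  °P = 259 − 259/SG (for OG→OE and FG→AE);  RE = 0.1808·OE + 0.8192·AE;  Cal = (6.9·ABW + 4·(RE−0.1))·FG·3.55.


ABW = (1.04 − 1.008)·131.25·0.79/1.008 = 3.2917
OE = 259 − 259/1.04 = 9.9615 °P
AE = 259 − 259/1.008 = 2.0556 °P
RE = 0.1808·9.9615 + 0.8192·2.0556 = 3.4850 °P
Cal = (6.9·3.2917 + 4·(3.4850−0.1))·1.008·3.55

129.7253 kcal


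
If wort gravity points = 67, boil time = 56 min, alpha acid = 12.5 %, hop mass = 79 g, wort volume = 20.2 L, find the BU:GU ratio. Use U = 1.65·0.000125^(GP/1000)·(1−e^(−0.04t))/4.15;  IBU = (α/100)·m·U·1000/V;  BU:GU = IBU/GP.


U = 1.65·0.000125^(67/1000)·(1−e^(−0.04·56))/4.15 = 0.1946
IBU = (12.5/100)·79·0.1946·1000/20.2 = 95.1107
BU:GU = 95.1107/67

1.4196


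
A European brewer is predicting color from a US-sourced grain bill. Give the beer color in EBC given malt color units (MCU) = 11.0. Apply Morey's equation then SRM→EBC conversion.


SRM = 1.4922·MCU^0.6859;  EBC = SRM·1.97
SRM = 1.4922·11.0^0.6859 = 7.7289
EBC = 7.7289·1.97

15.2260 EBC


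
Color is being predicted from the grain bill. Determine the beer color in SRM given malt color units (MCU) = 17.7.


SRM = 1.4922 · MCU^0.6859
SRM = 1.4922 · 17.7^0.6859

10.7106 SRM


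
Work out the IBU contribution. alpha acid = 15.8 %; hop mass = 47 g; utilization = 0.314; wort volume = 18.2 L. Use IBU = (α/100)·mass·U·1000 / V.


IBU = (15.8/100)·47·0.314·1000 / 18.2

128.1189 IBU


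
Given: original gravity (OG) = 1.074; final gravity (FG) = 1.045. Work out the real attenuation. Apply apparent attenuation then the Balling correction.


AA = (OG−FG)/(OG−1)·100;  RA = AA·0.8192
AA = (1.074 − 1.045)/(1.074 − 1)·100 = 39.1892
RA = 39.1892·0.8192

32.1038 %


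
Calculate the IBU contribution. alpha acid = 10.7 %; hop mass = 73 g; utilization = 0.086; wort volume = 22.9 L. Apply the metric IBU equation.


IBU = (α/100)·mass·U·1000 / V
IBU = (10.7/100)·73·0.086·1000 / 22.9

29.3339 IBU


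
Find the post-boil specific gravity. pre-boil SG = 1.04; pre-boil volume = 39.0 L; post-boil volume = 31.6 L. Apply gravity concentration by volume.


SG_post = 1 + (SG_pre − 1)·V_pre/V_post
pts_pre = (1.04 − 1)·1000 = 40.0000
pts_post = 40.0000·39.0/31.6 = 49.3671
SG_post = 1 + 49.3671/1000

1.0494


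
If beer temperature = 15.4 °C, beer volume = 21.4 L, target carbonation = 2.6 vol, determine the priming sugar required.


residual = 14.695·(0.01821 + 0.09011·e^(−0.04·T));  sugar = (target − residual)·4.0·V
residual = 14.695·(0.01821 + 0.09011·e^(−0.04·15.4)) = 0.9828
sugar = (2.6 − 0.9828)·4.0·21.4

138.4341 g


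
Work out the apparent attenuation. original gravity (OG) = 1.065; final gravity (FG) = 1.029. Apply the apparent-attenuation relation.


AA = (OG − FG)/(OG − 1) · 100
AA = (1.065 − 1.029)/(1.065 − 1) · 100

55.3846 %


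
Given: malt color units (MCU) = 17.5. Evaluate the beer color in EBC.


SRM = 1.4922·MCU^0.6859;  EBC = SRM·1.97
SRM = 1.4922·17.5^0.6859 = 10.6274
EBC = 10.6274·1.97

20.9360 EBC


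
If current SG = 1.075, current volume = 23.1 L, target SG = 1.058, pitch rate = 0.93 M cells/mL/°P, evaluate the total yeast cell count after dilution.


V_w = V·((SG_c−1)/(SG_t−1)−1);  °P = 259 − 259/SG_t;  cells = rate·(V+V_w)·°P
V_w = 23.1·((1.075−1)/(1.058−1)−1) = 6.7707
V_final = 23.1 + 6.7707 = 29.8707
°P = 259 − 259/1.058 = 14.1985
cells = 0.93·29.8707·14.1985

394.4303 billion cells


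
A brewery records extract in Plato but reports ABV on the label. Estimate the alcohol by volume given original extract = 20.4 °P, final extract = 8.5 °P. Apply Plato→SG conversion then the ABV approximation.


SG = 259/(259 − P);  ABV = (OG − FG)·131.25
OG = 259/(259 − 20.4) = 1.0855
FG = 259/(259 − 8.5) = 1.0339
ABV = (1.0855 − 1.0339)·131.25

6.7681 % ABV


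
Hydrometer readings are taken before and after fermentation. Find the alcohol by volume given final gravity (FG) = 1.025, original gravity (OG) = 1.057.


ABV = (OG − FG) · 131.25
ABV = (1.057 − 1.025) · 131.25

4.2000 % ABV


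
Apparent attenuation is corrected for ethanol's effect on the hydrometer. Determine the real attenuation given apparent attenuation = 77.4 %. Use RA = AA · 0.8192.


RA = 77.4 · 0.8192

63.4061 %


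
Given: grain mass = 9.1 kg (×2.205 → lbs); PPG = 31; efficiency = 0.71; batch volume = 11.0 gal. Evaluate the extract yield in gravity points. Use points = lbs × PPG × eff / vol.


lbs = 9.1 × 2.205 = 20.0655
points = 20.0655 × 31 × 0.71 / 11.0

40.1492 points


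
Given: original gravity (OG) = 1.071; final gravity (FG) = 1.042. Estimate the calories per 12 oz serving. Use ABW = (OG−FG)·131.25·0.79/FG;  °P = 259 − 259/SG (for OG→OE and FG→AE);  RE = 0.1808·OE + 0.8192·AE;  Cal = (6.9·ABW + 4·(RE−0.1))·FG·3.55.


ABW = (1.071 − 1.042)·131.25·0.79/1.042 = 2.8857
OE = 259 − 259/1.071 = 17.1699 °P
AE = 259 − 259/1.042 = 10.4395 °P
RE = 0.1808·17.1699 + 0.8192·10.4395 = 11.6564 °P
Cal = (6.9·2.8857 + 4·(11.6564−0.1))·1.042·3.55

244.6480 kcal


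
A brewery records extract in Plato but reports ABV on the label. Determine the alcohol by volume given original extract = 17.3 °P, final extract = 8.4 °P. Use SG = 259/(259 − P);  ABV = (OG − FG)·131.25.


OG = 259/(259 − 17.3) = 1.0716
FG = 259/(259 − 8.4) = 1.0335
ABV = (1.0716 − 1.0335)·131.25

4.9950 % ABV


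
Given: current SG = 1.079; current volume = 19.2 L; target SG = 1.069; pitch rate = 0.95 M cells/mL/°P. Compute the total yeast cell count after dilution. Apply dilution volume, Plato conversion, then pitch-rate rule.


V_w = V·((SG_c−1)/(SG_t−1)−1);  °P = 259 − 259/SG_t;  cells = rate·(V+V_w)·°P
V_w = 19.2·((1.079−1)/(1.069−1)−1) = 2.7826
V_final = 19.2 + 2.7826 = 21.9826
°P = 259 − 259/1.069 = 16.7175
cells = 0.95·21.9826·16.7175

349.1194 billion cells


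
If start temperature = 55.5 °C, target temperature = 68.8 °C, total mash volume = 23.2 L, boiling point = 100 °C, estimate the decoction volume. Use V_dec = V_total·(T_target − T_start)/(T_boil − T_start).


V_dec = 23.2·(68.8 − 55.5)/(100 − 55.5)

6.9339 L


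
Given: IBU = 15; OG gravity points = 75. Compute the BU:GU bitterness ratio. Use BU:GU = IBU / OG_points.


BU:GU = 15 / 75

0.2000


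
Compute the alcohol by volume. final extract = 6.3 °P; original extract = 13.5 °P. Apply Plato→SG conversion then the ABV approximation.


SG = 259/(259 − P);  ABV = (OG − FG)·131.25
OG = 259/(259 − 13.5) = 1.0550
FG = 259/(259 − 6.3) = 1.0249
ABV = (1.0550 − 1.0249)·131.25

3.9453 % ABV


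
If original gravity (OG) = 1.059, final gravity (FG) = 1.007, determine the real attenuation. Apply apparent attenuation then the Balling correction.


AA = (OG−FG)/(OG−1)·100;  RA = AA·0.8192
AA = (1.059 − 1.007)/(1.059 − 1)·100 = 88.1356
RA = 88.1356·0.8192

72.2007 %


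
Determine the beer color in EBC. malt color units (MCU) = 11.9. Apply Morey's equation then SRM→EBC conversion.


SRM = 1.4922·MCU^0.6859;  EBC = SRM·1.97
SRM = 1.4922·11.9^0.6859 = 8.1573
EBC = 8.1573·1.97

16.0698 EBC


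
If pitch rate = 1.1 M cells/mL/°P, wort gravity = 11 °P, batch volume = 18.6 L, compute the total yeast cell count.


cells (billions) = rate · V_L · °P
cells = 1.1 · 18.6 · 11

225.0600 billion cells


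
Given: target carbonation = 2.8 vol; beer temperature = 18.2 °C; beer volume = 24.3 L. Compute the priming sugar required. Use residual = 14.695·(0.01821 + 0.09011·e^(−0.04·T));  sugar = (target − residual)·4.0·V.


residual = 14.695·(0.01821 + 0.09011·e^(−0.04·18.2)) = 0.9070
sugar = (2.8 − 0.9070)·4.0·24.3

183.9995 g


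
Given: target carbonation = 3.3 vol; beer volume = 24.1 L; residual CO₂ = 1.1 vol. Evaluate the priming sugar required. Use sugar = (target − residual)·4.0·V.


sugar = (3.3 − 1.1)·4.0·24.1

212.0800 g


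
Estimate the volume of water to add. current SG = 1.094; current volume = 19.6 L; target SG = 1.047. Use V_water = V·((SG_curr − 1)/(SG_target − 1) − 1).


V_water = 19.6·((1.094 − 1)/(1.047 − 1) − 1)

19.6000 L


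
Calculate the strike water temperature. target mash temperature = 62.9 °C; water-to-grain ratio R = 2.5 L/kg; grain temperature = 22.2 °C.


T_strike = (0.41/R)·(T_mash − T_grain) + T_mash
T_strike = (0.41/2.5)·(62.9 − 22.2) + 62.9

69.5748 °C


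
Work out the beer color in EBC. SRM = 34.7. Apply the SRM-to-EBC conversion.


EBC = SRM · 1.97
EBC = 34.7 · 1.97

68.3590 EBC


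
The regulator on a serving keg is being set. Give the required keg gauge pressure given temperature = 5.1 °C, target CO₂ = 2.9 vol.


psi = vols/(0.01821 + 0.09011·e^(−0.04·T)) − 14.695
psi = 2.9/(0.01821 + 0.09011·e^(−0.04·5.1)) − 14.695

16.9329 psi


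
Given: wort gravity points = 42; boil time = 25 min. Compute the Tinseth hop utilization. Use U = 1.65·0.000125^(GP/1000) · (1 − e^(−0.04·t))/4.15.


bigness = 1.65·0.000125^(42/1000) = 1.1312
boil_factor = (1 − e^(−0.04·25))/4.15 = 0.1523
U = 1.1312 · 0.1523

0.1723


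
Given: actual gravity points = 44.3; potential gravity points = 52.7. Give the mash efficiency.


efficiency = actual / potential × 100
efficiency = 44.3 / 52.7 × 100

84.0607 %


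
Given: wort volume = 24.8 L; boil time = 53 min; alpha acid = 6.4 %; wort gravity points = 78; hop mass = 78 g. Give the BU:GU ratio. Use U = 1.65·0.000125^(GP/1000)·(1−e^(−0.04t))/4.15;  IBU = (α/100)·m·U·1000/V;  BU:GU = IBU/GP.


U = 1.65·0.000125^(78/1000)·(1−e^(−0.04·53))/4.15 = 0.1736
IBU = (6.4/100)·78·0.1736·1000/24.8 = 34.9369
BU:GU = 34.9369/78

0.4479


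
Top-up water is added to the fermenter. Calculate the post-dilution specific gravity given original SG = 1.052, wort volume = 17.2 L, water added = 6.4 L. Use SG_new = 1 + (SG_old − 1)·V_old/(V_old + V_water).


pts = (1.052 − 1)·1000·17.2/(17.2 + 6.4) = 37.8983
SG_new = 1 + 37.8983/1000

1.0379


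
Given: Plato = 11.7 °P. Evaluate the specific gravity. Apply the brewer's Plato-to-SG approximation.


SG = 259/(259 − P)
SG = 259/(259 − 11.7)

1.0473


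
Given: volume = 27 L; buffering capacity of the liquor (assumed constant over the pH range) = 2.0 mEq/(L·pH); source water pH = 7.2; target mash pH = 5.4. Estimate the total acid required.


acid = buffering capacity · (pH_source − pH_target) · V
acid = 2.0 · (7.2 − 5.4) · 27

97.2000 mEq


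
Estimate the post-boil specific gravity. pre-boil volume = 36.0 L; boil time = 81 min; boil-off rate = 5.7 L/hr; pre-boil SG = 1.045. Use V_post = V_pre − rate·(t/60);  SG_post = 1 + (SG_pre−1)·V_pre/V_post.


V_post = 36.0 − 5.7·(81/60) = 28.3050
SG_post = 1 + (1.045 − 1)·36.0/28.3050

1.0572


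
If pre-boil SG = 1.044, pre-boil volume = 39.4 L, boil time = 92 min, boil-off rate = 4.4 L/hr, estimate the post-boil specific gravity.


V_post = V_pre − rate·(t/60);  SG_post = 1 + (SG_pre−1)·V_pre/V_post
V_post = 39.4 − 4.4·(92/60) = 32.6533
SG_post = 1 + (1.044 − 1)·39.4/32.6533

1.0531


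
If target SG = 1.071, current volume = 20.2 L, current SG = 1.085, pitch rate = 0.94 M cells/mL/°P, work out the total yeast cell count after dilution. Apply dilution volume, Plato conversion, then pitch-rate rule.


V_w = V·((SG_c−1)/(SG_t−1)−1);  °P = 259 − 259/SG_t;  cells = rate·(V+V_w)·°P
V_w = 20.2·((1.085−1)/(1.071−1)−1) = 3.9831
V_final = 20.2 + 3.9831 = 24.1831
°P = 259 − 259/1.071 = 17.1699
cells = 0.94·24.1831·17.1699

390.3089 billion cells


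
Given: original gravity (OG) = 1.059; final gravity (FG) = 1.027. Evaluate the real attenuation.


AA = (OG−FG)/(OG−1)·100;  RA = AA·0.8192
AA = (1.059 − 1.027)/(1.059 − 1)·100 = 54.2373
RA = 54.2373·0.8192

44.4312 %


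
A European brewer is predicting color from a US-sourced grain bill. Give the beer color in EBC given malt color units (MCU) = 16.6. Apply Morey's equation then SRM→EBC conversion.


SRM = 1.4922·MCU^0.6859;  EBC = SRM·1.97
SRM = 1.4922·16.6^0.6859 = 10.2494
EBC = 10.2494·1.97

20.1914 EBC


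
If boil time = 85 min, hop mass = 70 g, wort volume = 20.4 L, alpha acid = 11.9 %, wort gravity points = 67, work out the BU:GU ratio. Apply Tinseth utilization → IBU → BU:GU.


U = 1.65·0.000125^(GP/1000)·(1−e^(−0.04t))/4.15;  IBU = (α/100)·m·U·1000/V;  BU:GU = IBU/GP
U = 1.65·0.000125^(67/1000)·(1−e^(−0.04·85))/4.15 = 0.2105
IBU = (11.9/100)·70·0.2105·1000/20.4 = 85.9414
BU:GU = 85.9414/67

1.2827


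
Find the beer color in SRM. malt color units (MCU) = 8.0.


SRM = 1.4922 · MCU^0.6859
SRM = 1.4922 · 8.0^0.6859

6.2124 SRM


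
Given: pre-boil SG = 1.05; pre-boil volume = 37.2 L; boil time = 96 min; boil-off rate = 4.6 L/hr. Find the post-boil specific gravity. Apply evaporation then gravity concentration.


V_post = V_pre − rate·(t/60);  SG_post = 1 + (SG_pre−1)·V_pre/V_post
V_post = 37.2 − 4.6·(96/60) = 29.8400
SG_post = 1 + (1.05 − 1)·37.2/29.8400

1.0623


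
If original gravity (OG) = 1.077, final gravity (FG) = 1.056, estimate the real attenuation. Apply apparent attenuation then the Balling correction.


AA = (OG−FG)/(OG−1)·100;  RA = AA·0.8192
AA = (1.077 − 1.056)/(1.077 − 1)·100 = 27.2727
RA = 27.2727·0.8192

22.3418 %


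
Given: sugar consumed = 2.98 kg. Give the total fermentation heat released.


Q = m_sugar · 590 kJ/kg
Q = 2.98 · 590

1758.2000 kJ


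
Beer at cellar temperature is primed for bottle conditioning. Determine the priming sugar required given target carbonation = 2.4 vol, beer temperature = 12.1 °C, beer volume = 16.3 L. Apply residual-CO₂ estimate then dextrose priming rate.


residual = 14.695·(0.01821 + 0.09011·e^(−0.04·T));  sugar = (target − residual)·4.0·V
residual = 14.695·(0.01821 + 0.09011·e^(−0.04·12.1)) = 1.0837
sugar = (2.4 − 1.0837)·4.0·16.3

85.8229 g


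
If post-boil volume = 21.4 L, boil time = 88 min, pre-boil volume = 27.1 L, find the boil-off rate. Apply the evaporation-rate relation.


rate = (V_pre − V_post) / (t_min/60)
rate = (27.1 − 21.4) / (88/60)

3.8864 L/hr


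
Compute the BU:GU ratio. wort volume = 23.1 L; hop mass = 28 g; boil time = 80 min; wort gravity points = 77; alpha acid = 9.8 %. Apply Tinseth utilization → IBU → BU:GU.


U = 1.65·0.000125^(GP/1000)·(1−e^(−0.04t))/4.15;  IBU = (α/100)·m·U·1000/V;  BU:GU = IBU/GP
U = 1.65·0.000125^(77/1000)·(1−e^(−0.04·80))/4.15 = 0.1909
IBU = (9.8/100)·28·0.1909·1000/23.1 = 22.6776
BU:GU = 22.6776/77

0.2945


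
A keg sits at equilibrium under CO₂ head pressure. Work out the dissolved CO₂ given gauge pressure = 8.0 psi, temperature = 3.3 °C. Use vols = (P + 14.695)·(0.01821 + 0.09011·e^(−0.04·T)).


vols = (8.0 + 14.695)·(0.01821 + 0.09011·e^(−0.04·3.3))

2.2054 volumes


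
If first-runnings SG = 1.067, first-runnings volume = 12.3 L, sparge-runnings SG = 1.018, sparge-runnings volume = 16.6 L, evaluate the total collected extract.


total = Σ (SG_i − 1)·1000·V_i
first = (1.067 − 1)·1000·12.3 = 824.1000
sparge = (1.018 − 1)·1000·16.6 = 298.8000
total = 824.1000 + 298.8000

1122.9000 gravity·L


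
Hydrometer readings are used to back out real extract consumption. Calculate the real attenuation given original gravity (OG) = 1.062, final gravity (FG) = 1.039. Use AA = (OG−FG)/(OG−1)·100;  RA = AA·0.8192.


AA = (1.062 − 1.039)/(1.062 − 1)·100 = 37.0968
RA = 37.0968·0.8192

30.3897 %


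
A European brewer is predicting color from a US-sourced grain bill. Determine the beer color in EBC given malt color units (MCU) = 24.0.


SRM = 1.4922·MCU^0.6859;  EBC = SRM·1.97
SRM = 1.4922·24.0^0.6859 = 13.1982
EBC = 13.1982·1.97

26.0004 EBC


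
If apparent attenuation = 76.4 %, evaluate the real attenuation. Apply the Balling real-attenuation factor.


RA = AA · 0.8192
RA = 76.4 · 0.8192

62.5869 %


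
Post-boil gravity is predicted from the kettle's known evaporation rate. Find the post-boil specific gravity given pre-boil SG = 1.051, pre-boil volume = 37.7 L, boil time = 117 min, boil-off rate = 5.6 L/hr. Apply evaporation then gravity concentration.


V_post = V_pre − rate·(t/60);  SG_post = 1 + (SG_pre−1)·V_pre/V_post
V_post = 37.7 − 5.6·(117/60) = 26.7800
SG_post = 1 + (1.051 − 1)·37.7/26.7800

1.0718


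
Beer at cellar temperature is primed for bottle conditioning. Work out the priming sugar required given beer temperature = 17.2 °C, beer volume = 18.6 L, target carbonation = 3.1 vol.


residual = 14.695·(0.01821 + 0.09011·e^(−0.04·T));  sugar = (target − residual)·4.0·V
residual = 14.695·(0.01821 + 0.09011·e^(−0.04·17.2)) = 0.9331
sugar = (3.1 − 0.9331)·4.0·18.6

161.2177 g


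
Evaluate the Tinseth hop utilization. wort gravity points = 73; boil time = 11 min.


U = 1.65·0.000125^(GP/1000) · (1 − e^(−0.04·t))/4.15
bigness = 1.65·0.000125^(73/1000) = 0.8562
boil_factor = (1 − e^(−0.04·11))/4.15 = 0.0858
U = 0.8562 · 0.0858

0.0734


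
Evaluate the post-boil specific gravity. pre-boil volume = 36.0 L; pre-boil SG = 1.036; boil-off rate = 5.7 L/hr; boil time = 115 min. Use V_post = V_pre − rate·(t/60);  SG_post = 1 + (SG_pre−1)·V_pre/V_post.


V_post = 36.0 − 5.7·(115/60) = 25.0750
SG_post = 1 + (1.036 − 1)·36.0/25.0750

1.0517


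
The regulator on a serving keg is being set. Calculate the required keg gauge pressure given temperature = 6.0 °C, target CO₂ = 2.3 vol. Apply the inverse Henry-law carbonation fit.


psi = vols/(0.01821 + 0.09011·e^(−0.04·T)) − 14.695
psi = 2.3/(0.01821 + 0.09011·e^(−0.04·6.0)) − 14.695

11.1207 psi


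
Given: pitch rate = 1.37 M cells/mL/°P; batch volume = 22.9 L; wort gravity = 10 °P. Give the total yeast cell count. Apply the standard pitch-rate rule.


cells (billions) = rate · V_L · °P
cells = 1.37 · 22.9 · 10

313.7300 billion cells


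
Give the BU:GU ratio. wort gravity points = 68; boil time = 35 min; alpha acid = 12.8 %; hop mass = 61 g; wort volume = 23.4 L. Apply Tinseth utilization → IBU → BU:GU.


U = 1.65·0.000125^(GP/1000)·(1−e^(−0.04t))/4.15;  IBU = (α/100)·m·U·1000/V;  BU:GU = IBU/GP
U = 1.65·0.000125^(68/1000)·(1−e^(−0.04·35))/4.15 = 0.1626
IBU = (12.8/100)·61·0.1626·1000/23.4 = 54.2472
BU:GU = 54.2472/68

0.7978


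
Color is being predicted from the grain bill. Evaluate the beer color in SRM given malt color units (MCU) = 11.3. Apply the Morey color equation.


SRM = 1.4922 · MCU^0.6859
SRM = 1.4922 · 11.3^0.6859

7.8729 SRM


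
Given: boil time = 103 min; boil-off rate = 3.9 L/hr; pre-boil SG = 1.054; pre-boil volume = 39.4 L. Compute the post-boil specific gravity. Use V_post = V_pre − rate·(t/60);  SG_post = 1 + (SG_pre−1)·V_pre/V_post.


V_post = 39.4 − 3.9·(103/60) = 32.7050
SG_post = 1 + (1.054 − 1)·39.4/32.7050

1.0651


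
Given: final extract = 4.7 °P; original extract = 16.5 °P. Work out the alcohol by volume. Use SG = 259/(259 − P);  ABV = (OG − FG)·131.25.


OG = 259/(259 − 16.5) = 1.0680
FG = 259/(259 − 4.7) = 1.0185
ABV = (1.0680 − 1.0185)·131.25

6.5046 % ABV


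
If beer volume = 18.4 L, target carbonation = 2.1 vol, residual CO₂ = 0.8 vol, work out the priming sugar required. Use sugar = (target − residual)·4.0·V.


sugar = (2.1 − 0.8)·4.0·18.4

95.6800 g


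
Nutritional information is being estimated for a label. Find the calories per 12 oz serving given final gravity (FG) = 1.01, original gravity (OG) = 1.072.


ABW = (OG−FG)·131.25·0.79/FG;  °P = 259 − 259/SG (for OG→OE and FG→AE);  RE = 0.1808·OE + 0.8192·AE;  Cal = (6.9·ABW + 4·(RE−0.1))·FG·3.55
ABW = (1.072 − 1.01)·131.25·0.79/1.01 = 6.3650
OE = 259 − 259/1.072 = 17.3955 °P
AE = 259 − 259/1.01 = 2.5644 °P
RE = 0.1808·17.3955 + 0.8192·2.5644 = 5.2458 °P
Cal = (6.9·6.3650 + 4·(5.2458−0.1))·1.01·3.55

231.2707 kcal


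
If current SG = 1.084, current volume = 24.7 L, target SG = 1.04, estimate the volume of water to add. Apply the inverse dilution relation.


V_water = V·((SG_curr − 1)/(SG_target − 1) − 1)
V_water = 24.7·((1.084 − 1)/(1.04 − 1) − 1)

27.1700 L


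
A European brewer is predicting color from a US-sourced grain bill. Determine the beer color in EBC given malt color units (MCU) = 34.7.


SRM = 1.4922·MCU^0.6859;  EBC = SRM·1.97
SRM = 1.4922·34.7^0.6859 = 16.9957
EBC = 16.9957·1.97

33.4815 EBC


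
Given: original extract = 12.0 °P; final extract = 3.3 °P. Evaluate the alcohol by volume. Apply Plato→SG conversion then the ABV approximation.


SG = 259/(259 − P);  ABV = (OG − FG)·131.25
OG = 259/(259 − 12.0) = 1.0486
FG = 259/(259 − 3.3) = 1.0129
ABV = (1.0486 − 1.0129)·131.25

4.6826 % ABV


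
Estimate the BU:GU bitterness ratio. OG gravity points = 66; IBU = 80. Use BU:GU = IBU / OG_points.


BU:GU = 80 / 66

1.2121


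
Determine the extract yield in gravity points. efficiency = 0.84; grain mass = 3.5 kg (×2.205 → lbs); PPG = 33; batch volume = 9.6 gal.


points = lbs × PPG × eff / vol
lbs = 3.5 × 2.205 = 7.7175
points = 7.7175 × 33 × 0.84 / 9.6

22.2843 points


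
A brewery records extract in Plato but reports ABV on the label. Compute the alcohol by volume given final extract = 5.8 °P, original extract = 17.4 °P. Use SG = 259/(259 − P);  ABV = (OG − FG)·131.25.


OG = 259/(259 − 17.4) = 1.0720
FG = 259/(259 − 5.8) = 1.0229
ABV = (1.0720 − 1.0229)·131.25

6.4461 % ABV


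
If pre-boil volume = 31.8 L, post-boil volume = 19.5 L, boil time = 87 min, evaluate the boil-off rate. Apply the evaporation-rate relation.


rate = (V_pre − V_post) / (t_min/60)
rate = (31.8 − 19.5) / (87/60)

8.4828 L/hr


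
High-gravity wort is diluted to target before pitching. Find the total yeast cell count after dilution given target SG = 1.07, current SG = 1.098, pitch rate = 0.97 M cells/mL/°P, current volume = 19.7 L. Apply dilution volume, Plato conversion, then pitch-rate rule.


V_w = V·((SG_c−1)/(SG_t−1)−1);  °P = 259 − 259/SG_t;  cells = rate·(V+V_w)·°P
V_w = 19.7·((1.098−1)/(1.07−1)−1) = 7.8800
V_final = 19.7 + 7.8800 = 27.5800
°P = 259 − 259/1.07 = 16.9439
cells = 0.97·27.5800·16.9439

453.2941 billion cells


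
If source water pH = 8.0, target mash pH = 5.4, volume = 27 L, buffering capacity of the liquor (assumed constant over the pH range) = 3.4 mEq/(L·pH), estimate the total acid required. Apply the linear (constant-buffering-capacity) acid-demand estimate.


acid = buffering capacity · (pH_source − pH_target) · V
acid = 3.4 · (8.0 − 5.4) · 27

238.6800 mEq


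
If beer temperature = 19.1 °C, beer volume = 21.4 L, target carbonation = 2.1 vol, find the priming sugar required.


residual = 14.695·(0.01821 + 0.09011·e^(−0.04·T));  sugar = (target − residual)·4.0·V
residual = 14.695·(0.01821 + 0.09011·e^(−0.04·19.1)) = 0.8844
sugar = (2.1 − 0.8844)·4.0·21.4

104.0560 g


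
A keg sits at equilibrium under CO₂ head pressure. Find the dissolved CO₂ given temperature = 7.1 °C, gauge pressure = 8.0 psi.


vols = (P + 14.695)·(0.01821 + 0.09011·e^(−0.04·T))
vols = (8.0 + 14.695)·(0.01821 + 0.09011·e^(−0.04·7.1))

1.9527 volumes


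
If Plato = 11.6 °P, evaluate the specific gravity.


SG = 259/(259 − P)
SG = 259/(259 − 11.6)

1.0469


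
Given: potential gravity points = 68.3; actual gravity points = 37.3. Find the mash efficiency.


efficiency = actual / potential × 100
efficiency = 37.3 / 68.3 × 100

54.6120 %


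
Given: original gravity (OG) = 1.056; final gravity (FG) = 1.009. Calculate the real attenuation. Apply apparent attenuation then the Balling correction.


AA = (OG−FG)/(OG−1)·100;  RA = AA·0.8192
AA = (1.056 − 1.009)/(1.056 − 1)·100 = 83.9286
RA = 83.9286·0.8192

68.7543 %


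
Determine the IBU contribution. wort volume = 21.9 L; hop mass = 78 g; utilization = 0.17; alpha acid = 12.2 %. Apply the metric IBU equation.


IBU = (α/100)·mass·U·1000 / V
IBU = (12.2/100)·78·0.17·1000 / 21.9

73.8685 IBU


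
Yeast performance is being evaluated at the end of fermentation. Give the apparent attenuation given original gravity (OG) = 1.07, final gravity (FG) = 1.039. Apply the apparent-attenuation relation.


AA = (OG − FG)/(OG − 1) · 100
AA = (1.07 − 1.039)/(1.07 − 1) · 100

44.2857 %


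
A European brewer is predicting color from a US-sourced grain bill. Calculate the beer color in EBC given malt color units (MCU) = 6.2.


SRM = 1.4922·MCU^0.6859;  EBC = SRM·1.97
SRM = 1.4922·6.2^0.6859 = 5.2159
EBC = 5.2159·1.97

10.2753 EBC


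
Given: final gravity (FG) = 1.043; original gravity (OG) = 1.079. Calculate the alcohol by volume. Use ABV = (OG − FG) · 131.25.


ABV = (1.079 − 1.043) · 131.25

4.7250 % ABV


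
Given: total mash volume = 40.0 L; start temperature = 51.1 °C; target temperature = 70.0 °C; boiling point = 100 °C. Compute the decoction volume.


V_dec = V_total·(T_target − T_start)/(T_boil − T_start)
V_dec = 40.0·(70.0 − 51.1)/(100 − 51.1)

15.4601 L


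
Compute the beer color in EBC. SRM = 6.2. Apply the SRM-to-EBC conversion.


EBC = SRM · 1.97
EBC = 6.2 · 1.97

12.2140 EBC


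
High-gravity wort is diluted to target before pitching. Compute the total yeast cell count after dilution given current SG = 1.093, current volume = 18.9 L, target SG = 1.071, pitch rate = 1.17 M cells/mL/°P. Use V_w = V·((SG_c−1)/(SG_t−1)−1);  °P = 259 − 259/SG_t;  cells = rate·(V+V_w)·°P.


V_w = 18.9·((1.093−1)/(1.071−1)−1) = 5.8563
V_final = 18.9 + 5.8563 = 24.7563
°P = 259 − 259/1.071 = 17.1699
cells = 1.17·24.7563·17.1699

497.3257 billion cells


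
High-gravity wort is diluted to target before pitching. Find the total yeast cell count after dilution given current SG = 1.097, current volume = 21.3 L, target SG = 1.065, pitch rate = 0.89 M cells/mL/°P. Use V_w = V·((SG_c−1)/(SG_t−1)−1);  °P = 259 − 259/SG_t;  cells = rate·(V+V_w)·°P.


V_w = 21.3·((1.097−1)/(1.065−1)−1) = 10.4862
V_final = 21.3 + 10.4862 = 31.7862
°P = 259 − 259/1.065 = 15.8075
cells = 0.89·31.7862·15.8075

447.1894 billion cells


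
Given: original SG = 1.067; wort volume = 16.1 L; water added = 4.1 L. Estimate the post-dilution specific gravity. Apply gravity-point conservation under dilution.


SG_new = 1 + (SG_old − 1)·V_old/(V_old + V_water)
pts = (1.067 − 1)·1000·16.1/(16.1 + 4.1) = 53.4010
SG_new = 1 + 53.4010/1000

1.0534


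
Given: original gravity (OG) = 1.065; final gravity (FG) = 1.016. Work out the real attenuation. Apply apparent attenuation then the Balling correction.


AA = (OG−FG)/(OG−1)·100;  RA = AA·0.8192
AA = (1.065 − 1.016)/(1.065 − 1)·100 = 75.3846
RA = 75.3846·0.8192

61.7551 %


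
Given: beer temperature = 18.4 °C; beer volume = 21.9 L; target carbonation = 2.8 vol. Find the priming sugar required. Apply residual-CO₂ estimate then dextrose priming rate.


residual = 14.695·(0.01821 + 0.09011·e^(−0.04·T));  sugar = (target − residual)·4.0·V
residual = 14.695·(0.01821 + 0.09011·e^(−0.04·18.4)) = 0.9019
sugar = (2.8 − 0.9019)·4.0·21.9

166.2730 g


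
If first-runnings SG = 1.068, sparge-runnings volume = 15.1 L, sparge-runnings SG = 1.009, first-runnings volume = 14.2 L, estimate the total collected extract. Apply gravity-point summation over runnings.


total = Σ (SG_i − 1)·1000·V_i
first = (1.068 − 1)·1000·14.2 = 965.6000
sparge = (1.009 − 1)·1000·15.1 = 135.9000
total = 965.6000 + 135.9000

1101.5000 gravity·L


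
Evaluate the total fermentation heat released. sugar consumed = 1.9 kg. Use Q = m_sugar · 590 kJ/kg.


Q = 1.9 · 590

1121.0000 kJ


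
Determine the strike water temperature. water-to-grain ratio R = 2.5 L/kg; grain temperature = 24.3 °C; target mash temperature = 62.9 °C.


T_strike = (0.41/R)·(T_mash − T_grain) + T_mash
T_strike = (0.41/2.5)·(62.9 − 24.3) + 62.9

69.2304 °C


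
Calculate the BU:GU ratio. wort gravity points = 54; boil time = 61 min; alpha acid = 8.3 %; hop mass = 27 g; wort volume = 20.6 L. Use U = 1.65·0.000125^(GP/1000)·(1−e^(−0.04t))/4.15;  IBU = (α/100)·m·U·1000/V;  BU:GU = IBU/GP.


U = 1.65·0.000125^(54/1000)·(1−e^(−0.04·61))/4.15 = 0.2234
IBU = (8.3/100)·27·0.2234·1000/20.6 = 24.3018
BU:GU = 24.3018/54

0.4500


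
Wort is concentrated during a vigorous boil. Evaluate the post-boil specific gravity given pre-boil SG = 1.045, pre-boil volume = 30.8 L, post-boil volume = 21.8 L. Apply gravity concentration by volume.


SG_post = 1 + (SG_pre − 1)·V_pre/V_post
pts_pre = (1.045 − 1)·1000 = 45.0000
pts_post = 45.0000·30.8/21.8 = 63.5780
SG_post = 1 + 63.5780/1000

1.0636


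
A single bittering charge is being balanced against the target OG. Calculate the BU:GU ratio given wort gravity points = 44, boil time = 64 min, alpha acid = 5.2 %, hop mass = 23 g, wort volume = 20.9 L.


U = 1.65·0.000125^(GP/1000)·(1−e^(−0.04t))/4.15;  IBU = (α/100)·m·U·1000/V;  BU:GU = IBU/GP
U = 1.65·0.000125^(44/1000)·(1−e^(−0.04·64))/4.15 = 0.2470
IBU = (5.2/100)·23·0.2470·1000/20.9 = 14.1365
BU:GU = 14.1365/44

0.3213


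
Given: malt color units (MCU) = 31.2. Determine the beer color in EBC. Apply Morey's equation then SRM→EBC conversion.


SRM = 1.4922·MCU^0.6859;  EBC = SRM·1.97
SRM = 1.4922·31.2^0.6859 = 15.8004
EBC = 15.8004·1.97

31.1268 EBC


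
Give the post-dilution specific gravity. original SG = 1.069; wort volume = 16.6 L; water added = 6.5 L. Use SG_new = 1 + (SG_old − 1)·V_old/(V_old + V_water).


pts = (1.069 − 1)·1000·16.6/(16.6 + 6.5) = 49.5844
SG_new = 1 + 49.5844/1000

1.0496


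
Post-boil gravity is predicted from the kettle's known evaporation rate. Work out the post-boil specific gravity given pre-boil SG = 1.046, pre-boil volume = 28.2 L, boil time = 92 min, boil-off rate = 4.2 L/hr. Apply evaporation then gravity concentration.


V_post = V_pre − rate·(t/60);  SG_post = 1 + (SG_pre−1)·V_pre/V_post
V_post = 28.2 − 4.2·(92/60) = 21.7600
SG_post = 1 + (1.046 − 1)·28.2/21.7600

1.0596


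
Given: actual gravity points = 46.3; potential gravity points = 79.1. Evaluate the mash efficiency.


efficiency = actual / potential × 100
efficiency = 46.3 / 79.1 × 100

58.5335 %


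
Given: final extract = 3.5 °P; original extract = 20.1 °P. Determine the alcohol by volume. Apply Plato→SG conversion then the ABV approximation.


SG = 259/(259 − P);  ABV = (OG − FG)·131.25
OG = 259/(259 − 20.1) = 1.0841
FG = 259/(259 − 3.5) = 1.0137
ABV = (1.0841 − 1.0137)·131.25

9.2449 % ABV


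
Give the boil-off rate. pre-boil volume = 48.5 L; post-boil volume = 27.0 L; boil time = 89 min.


rate = (V_pre − V_post) / (t_min/60)
rate = (48.5 − 27.0) / (89/60)

14.4944 L/hr


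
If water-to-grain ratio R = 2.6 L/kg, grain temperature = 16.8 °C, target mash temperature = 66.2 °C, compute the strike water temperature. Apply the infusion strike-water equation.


T_strike = (0.41/R)·(T_mash − T_grain) + T_mash
T_strike = (0.41/2.6)·(66.2 − 16.8) + 66.2

73.9900 °C


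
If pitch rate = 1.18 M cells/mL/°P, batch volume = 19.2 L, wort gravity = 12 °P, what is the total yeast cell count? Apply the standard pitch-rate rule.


cells (billions) = rate · V_L · °P
cells = 1.18 · 19.2 · 12

271.8720 billion cells


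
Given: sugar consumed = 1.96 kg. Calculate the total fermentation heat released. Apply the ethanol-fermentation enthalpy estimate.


Q = m_sugar · 590 kJ/kg
Q = 1.96 · 590

1156.4000 kJ


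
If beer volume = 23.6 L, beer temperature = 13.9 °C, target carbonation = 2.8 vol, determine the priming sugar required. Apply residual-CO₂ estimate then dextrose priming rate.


residual = 14.695·(0.01821 + 0.09011·e^(−0.04·T));  sugar = (target − residual)·4.0·V
residual = 14.695·(0.01821 + 0.09011·e^(−0.04·13.9)) = 1.0270
sugar = (2.8 − 1.0270)·4.0·23.6

167.3709 g


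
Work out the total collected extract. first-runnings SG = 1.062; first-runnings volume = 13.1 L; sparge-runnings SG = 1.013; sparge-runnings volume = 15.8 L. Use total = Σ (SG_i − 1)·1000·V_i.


first = (1.062 − 1)·1000·13.1 = 812.2000
sparge = (1.013 − 1)·1000·15.8 = 205.4000
total = 812.2000 + 205.4000

1017.6000 gravity·L


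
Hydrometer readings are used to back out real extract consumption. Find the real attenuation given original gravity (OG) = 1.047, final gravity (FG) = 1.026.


AA = (OG−FG)/(OG−1)·100;  RA = AA·0.8192
AA = (1.047 − 1.026)/(1.047 − 1)·100 = 44.6809
RA = 44.6809·0.8192

36.6026 %


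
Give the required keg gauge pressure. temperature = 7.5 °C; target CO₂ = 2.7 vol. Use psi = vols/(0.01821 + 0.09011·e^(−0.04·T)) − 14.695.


psi = 2.7/(0.01821 + 0.09011·e^(−0.04·7.5)) − 14.695

17.0827 psi


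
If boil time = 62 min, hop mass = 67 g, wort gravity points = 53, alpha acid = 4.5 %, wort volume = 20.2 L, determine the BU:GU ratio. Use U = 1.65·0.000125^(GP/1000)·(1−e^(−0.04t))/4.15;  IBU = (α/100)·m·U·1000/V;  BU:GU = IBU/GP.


U = 1.65·0.000125^(53/1000)·(1−e^(−0.04·62))/4.15 = 0.2263
IBU = (4.5/100)·67·0.2263·1000/20.2 = 33.7695
BU:GU = 33.7695/53

0.6372


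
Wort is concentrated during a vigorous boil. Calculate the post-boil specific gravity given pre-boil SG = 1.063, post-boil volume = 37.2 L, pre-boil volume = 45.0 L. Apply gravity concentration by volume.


SG_post = 1 + (SG_pre − 1)·V_pre/V_post
pts_pre = (1.063 − 1)·1000 = 63.0000
pts_post = 63.0000·45.0/37.2 = 76.2097
SG_post = 1 + 76.2097/1000

1.0762


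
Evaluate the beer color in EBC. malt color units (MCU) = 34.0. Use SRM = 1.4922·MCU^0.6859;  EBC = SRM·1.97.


SRM = 1.4922·34.0^0.6859 = 16.7598
EBC = 16.7598·1.97

33.0168 EBC


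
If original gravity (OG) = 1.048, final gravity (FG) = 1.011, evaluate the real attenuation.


AA = (OG−FG)/(OG−1)·100;  RA = AA·0.8192
AA = (1.048 − 1.011)/(1.048 − 1)·100 = 77.0833
RA = 77.0833·0.8192

63.1467 %


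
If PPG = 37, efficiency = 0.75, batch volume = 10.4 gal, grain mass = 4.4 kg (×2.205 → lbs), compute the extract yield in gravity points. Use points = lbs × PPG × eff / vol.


lbs = 4.4 × 2.205 = 9.7020
points = 9.7020 × 37 × 0.75 / 10.4

25.8875 points


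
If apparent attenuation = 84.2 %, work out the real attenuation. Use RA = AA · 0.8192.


RA = 84.2 · 0.8192

68.9766 %


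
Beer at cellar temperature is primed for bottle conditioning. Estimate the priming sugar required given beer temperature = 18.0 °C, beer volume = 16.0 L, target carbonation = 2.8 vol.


residual = 14.695·(0.01821 + 0.09011·e^(−0.04·T));  sugar = (target − residual)·4.0·V
residual = 14.695·(0.01821 + 0.09011·e^(−0.04·18.0)) = 0.9121
sugar = (2.8 − 0.9121)·4.0·16.0

120.8232 g


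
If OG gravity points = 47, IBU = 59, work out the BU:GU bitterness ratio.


BU:GU = IBU / OG_points
BU:GU = 59 / 47

1.2553


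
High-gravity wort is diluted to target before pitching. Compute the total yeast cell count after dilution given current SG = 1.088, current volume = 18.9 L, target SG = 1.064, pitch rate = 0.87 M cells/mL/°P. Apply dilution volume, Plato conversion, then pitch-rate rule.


V_w = V·((SG_c−1)/(SG_t−1)−1);  °P = 259 − 259/SG_t;  cells = rate·(V+V_w)·°P
V_w = 18.9·((1.088−1)/(1.064−1)−1) = 7.0875
V_final = 18.9 + 7.0875 = 25.9875
°P = 259 − 259/1.064 = 15.5789
cells = 0.87·25.9875·15.5789

352.2264 billion cells
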